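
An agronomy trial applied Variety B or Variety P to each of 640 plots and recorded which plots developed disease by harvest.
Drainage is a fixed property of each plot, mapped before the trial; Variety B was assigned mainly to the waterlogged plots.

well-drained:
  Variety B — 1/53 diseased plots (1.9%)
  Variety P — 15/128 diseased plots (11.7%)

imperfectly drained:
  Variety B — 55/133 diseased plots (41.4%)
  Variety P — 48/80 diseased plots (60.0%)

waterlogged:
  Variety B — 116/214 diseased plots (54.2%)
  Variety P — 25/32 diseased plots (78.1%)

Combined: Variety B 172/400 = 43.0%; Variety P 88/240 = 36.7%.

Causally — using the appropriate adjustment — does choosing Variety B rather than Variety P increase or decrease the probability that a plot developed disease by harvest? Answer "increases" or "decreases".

decreases

Variety B is lower inside every field drainage stratum but Variety P is lower in aggregate. Whether to stratify depends on how field drainage relates to the variety.
Field drainage differs across varietys for reasons unrelated to any effect of the variety itself, and it separately predicts the outcome — a classic confounder. We must compare within field drainage levels.
Within each level — well-drained: 1.9% vs 11.7%; imperfectly drained: 41.4% vs 60.0%; waterlogged: 54.2% vs 78.1% — Variety B is lower every time.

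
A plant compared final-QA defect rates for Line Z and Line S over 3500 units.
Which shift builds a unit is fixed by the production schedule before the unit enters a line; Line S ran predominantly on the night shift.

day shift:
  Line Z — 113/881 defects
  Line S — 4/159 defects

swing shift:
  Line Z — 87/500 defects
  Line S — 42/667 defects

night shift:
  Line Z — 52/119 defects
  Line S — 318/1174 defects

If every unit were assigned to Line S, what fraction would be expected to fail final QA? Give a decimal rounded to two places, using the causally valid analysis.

Shift is set before the line has any effect — it is not caused by the line — and it independently drives the outcome. That makes it a confounder, so the causal comparison is within shift levels.
Standardising Line S to the population shift mix: 0.297·4/159 + 0.333·42/667 + 0.369·318/1174 = 0.129.

0.13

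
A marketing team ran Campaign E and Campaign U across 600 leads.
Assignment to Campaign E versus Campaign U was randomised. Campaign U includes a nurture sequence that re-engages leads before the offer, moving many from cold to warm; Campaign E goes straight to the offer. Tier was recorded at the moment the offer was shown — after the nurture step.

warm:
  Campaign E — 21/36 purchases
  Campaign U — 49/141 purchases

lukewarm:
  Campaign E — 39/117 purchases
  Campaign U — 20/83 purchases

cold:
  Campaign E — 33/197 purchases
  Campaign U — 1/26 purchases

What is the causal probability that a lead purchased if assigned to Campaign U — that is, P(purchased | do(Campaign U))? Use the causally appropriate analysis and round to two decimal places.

Stratifying would compare campaigns among leads the campaigns themselves sorted into engagement tier groups — a form of selection on an intermediate. The unconditioned pooled rates give the total causal effect.
So P(outcome | do(Campaign U)) is just the pooled rate for Campaign U: 70/250 = 0.280.

0.28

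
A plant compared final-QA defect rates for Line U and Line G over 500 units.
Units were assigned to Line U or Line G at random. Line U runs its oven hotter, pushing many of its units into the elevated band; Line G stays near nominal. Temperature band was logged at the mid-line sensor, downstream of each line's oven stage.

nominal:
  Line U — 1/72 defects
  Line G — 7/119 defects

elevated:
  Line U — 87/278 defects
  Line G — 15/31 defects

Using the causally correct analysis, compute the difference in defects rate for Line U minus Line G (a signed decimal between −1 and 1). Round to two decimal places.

In-process temperature band lies on the pathway line → in-process temperature band → outcome, so adjusting for it blocks the indirect effect. For the total causal effect of line, use the unadjusted pooled rates.
The causal difference is the pooled difference: 0.251 − 0.147 = +0.105.

+0.10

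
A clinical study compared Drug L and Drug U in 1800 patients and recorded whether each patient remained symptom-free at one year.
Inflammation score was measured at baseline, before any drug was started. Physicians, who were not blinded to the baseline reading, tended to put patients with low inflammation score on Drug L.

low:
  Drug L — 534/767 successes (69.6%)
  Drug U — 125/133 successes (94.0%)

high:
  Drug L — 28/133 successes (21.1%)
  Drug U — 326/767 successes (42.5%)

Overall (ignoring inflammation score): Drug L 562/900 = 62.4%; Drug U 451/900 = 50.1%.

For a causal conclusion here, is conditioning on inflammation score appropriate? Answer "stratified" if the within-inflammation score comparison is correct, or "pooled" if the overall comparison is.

stratified

Nothing the drug does changes inflammation score; the imbalance is an allocation artefact. With inflammation score also predicting the outcome, the pooled figure is confounded, and the within-stratum comparison is the causal one.
Within each level — low: 69.6% vs 94.0%; high: 21.1% vs 42.5% — Drug U is higher every time.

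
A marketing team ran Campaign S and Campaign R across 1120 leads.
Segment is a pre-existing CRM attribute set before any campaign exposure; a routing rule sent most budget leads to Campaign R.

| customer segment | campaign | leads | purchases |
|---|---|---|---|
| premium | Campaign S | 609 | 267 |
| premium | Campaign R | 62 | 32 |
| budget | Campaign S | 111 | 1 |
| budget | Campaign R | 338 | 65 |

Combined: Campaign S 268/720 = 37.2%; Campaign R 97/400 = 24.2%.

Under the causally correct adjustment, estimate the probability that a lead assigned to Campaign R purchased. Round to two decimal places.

Customer segment satisfies the back-door criterion: it is not a descendant of the campaign, and it blocks the spurious path from campaign to outcome. Adjusting for it (i.e., using the within-customer segment rates) gives the causal effect.
Standardising Campaign R to the population customer segment mix: 0.599·32/62 + 0.401·65/338 = 0.386.

0.39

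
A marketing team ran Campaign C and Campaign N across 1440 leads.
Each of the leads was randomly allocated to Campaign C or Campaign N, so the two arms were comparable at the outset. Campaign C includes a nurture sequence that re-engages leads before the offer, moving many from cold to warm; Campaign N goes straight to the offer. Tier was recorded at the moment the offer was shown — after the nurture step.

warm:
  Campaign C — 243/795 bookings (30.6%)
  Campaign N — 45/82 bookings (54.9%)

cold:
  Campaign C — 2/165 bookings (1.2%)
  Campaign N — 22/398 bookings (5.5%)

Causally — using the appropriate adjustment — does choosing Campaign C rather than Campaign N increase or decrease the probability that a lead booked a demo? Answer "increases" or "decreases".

Within every engagement tier level Campaign N has the higher rate, yet pooled Campaign C does — Simpson's reversal.
Stratifying would compare campaigns among leads the campaigns themselves sorted into engagement tier groups — a form of selection on an intermediate. The unconditioned pooled rates give the total causal effect.
Pooled: Campaign C 25.5% vs Campaign N 14.0%; Campaign C is higher overall.

increases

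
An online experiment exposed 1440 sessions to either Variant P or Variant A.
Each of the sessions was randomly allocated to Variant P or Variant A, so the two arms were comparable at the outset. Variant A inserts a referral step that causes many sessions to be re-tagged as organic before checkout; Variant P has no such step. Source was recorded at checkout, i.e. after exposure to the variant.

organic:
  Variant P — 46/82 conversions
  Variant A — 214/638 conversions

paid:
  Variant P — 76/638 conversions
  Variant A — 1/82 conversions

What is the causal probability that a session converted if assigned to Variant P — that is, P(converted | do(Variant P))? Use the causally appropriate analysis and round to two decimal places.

0.17

The stratified and pooled comparisons disagree (Variant P wins within each traffic source; Variant A wins overall), so the answer turns on the causal role of traffic source.
Stratifying would compare variants among sessions the variants themselves sorted into traffic source groups — a form of selection on an intermediate. The unconditioned pooled rates give the total causal effect.
So P(outcome | do(Variant P)) is just the pooled rate for Variant P: 122/720 = 0.169.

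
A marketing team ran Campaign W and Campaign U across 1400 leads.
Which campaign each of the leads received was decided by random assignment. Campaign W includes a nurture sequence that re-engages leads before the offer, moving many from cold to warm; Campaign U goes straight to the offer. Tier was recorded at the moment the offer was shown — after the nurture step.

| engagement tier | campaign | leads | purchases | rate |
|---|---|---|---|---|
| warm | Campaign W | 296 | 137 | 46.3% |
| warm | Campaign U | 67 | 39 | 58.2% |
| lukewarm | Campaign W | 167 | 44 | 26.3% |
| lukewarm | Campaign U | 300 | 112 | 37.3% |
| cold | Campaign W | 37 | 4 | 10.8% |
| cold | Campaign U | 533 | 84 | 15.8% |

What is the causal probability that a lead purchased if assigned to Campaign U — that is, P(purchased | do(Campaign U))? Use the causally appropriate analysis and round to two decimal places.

0.26

Within every engagement tier level Campaign U has the higher rate, yet pooled Campaign W does — Simpson's reversal.
Stratifying would compare campaigns among leads the campaigns themselves sorted into engagement tier groups — a form of selection on an intermediate. The unconditioned pooled rates give the total causal effect.
So P(outcome | do(Campaign U)) is just the pooled rate for Campaign U: 235/900 = 0.261.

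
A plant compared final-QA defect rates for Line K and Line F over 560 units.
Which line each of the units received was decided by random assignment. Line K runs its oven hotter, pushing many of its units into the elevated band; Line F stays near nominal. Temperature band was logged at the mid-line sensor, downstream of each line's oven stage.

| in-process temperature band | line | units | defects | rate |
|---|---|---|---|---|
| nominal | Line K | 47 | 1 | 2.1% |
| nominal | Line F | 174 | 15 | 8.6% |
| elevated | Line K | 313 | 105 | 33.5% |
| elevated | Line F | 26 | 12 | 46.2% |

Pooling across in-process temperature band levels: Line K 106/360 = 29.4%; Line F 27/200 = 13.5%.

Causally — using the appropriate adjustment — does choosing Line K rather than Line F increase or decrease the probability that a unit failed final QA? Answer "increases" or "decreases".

increases

The stratified and pooled comparisons disagree (Line K wins within each in-process temperature band; Line F wins overall), so the answer turns on the causal role of in-process temperature band.
In-process temperature band is downstream of the line. One should not condition on a consequence of treatment, so the overall rates are the right comparison.
Pooled: Line K 29.4% vs Line F 13.5%; Line F is lower overall.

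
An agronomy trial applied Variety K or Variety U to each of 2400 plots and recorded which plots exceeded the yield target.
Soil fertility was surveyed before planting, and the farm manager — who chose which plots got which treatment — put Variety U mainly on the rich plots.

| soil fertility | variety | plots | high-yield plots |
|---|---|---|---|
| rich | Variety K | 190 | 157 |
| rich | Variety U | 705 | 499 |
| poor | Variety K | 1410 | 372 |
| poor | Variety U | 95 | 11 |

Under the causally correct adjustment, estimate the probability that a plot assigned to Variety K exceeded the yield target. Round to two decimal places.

0.47

The soil fertility-specific comparison favours Variety K throughout, but the pooled figures favour Variety U. The question is whether to condition on soil fertility.
Here soil fertility is a common cause — it drives both which variety a case falls under and the outcome. The crude comparison mixes populations; the stratum-specific rates are the causally relevant ones.
Standardising Variety K to the population soil fertility mix: 0.373·157/190 + 0.627·372/1410 = 0.474.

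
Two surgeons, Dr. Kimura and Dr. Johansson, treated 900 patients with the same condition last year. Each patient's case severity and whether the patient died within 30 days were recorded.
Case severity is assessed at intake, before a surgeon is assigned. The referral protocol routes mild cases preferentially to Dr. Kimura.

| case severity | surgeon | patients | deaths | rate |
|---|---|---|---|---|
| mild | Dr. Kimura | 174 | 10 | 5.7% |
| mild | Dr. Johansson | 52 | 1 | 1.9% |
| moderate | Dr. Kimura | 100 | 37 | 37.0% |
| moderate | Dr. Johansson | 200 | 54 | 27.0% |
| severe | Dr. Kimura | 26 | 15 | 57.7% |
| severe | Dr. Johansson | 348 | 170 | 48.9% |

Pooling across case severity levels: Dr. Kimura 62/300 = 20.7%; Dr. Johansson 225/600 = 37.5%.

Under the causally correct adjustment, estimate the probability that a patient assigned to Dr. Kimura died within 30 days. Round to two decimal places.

Nothing the surgeon does changes case severity; the imbalance is an allocation artefact. With case severity also predicting the outcome, the pooled figure is confounded, and the within-stratum comparison is the causal one.
Standardising Dr. Kimura to the population case severity mix: 0.251·10/174 + 0.333·37/100 + 0.416·15/26 = 0.378.

0.38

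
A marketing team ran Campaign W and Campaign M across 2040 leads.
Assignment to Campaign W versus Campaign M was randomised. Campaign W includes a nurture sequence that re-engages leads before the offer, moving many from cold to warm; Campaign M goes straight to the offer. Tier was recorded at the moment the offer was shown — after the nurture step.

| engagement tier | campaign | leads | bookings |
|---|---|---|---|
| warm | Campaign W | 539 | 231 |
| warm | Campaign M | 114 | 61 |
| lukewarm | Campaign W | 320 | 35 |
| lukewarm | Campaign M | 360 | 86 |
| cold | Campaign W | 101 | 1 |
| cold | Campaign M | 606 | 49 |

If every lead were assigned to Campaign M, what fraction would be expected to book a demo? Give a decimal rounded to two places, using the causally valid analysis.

0.18

Campaign M is higher inside every engagement tier stratum but Campaign W is higher in aggregate. Whether to stratify depends on how engagement tier relates to the campaign.
Stratifying would compare campaigns among leads the campaigns themselves sorted into engagement tier groups — a form of selection on an intermediate. The unconditioned pooled rates give the total causal effect.
So P(outcome | do(Campaign M)) is just the pooled rate for Campaign M: 196/1080 = 0.181.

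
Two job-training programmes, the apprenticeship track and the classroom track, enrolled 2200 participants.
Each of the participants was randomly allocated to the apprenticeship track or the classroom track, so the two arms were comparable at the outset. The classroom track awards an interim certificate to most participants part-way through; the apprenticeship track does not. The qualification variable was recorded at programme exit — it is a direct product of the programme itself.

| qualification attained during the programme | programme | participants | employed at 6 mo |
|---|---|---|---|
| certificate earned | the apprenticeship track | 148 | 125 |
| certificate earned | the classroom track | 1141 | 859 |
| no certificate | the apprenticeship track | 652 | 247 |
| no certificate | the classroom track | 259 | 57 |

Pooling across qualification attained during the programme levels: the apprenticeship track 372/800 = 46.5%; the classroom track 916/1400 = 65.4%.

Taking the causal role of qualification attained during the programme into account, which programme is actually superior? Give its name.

the classroom track

Within every qualification attained during the programme level the apprenticeship track has the higher rate, yet pooled the classroom track does — Simpson's reversal.
Qualification attained during the programme is downstream of the programme. One should not condition on a consequence of treatment, so the overall rates are the right comparison.
Pooled: the apprenticeship track 46.5% vs the classroom track 65.4%; the classroom track is higher overall.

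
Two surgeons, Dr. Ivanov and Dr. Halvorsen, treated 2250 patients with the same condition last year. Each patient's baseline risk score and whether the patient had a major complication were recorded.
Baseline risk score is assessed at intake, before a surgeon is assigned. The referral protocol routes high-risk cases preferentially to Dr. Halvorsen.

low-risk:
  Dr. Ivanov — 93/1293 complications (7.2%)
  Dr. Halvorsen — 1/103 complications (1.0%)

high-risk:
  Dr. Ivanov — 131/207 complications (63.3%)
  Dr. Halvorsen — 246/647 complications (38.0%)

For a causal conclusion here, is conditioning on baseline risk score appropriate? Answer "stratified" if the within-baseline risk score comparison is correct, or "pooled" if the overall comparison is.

stratified

The baseline risk score-specific comparison favours Dr. Halvorsen throughout, but the pooled figures favour Dr. Ivanov. The question is whether to condition on baseline risk score.
Since baseline risk score is a pre-existing factor (not a product of the surgeon) and it affects the outcome on its own, it is a confounder. The stratified rates, not the pooled rate, identify the causal effect.
Within each level — low-risk: 7.2% vs 1.0%; high-risk: 63.3% vs 38.0% — Dr. Halvorsen is lower every time.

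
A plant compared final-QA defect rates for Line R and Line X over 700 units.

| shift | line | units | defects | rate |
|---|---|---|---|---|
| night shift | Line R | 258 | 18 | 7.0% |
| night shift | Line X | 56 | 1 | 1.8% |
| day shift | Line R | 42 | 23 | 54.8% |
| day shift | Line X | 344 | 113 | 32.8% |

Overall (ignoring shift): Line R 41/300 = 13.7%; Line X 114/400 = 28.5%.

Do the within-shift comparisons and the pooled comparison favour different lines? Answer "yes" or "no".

Within each shift level (night shift 7.0% vs 1.8%; day shift 54.8% vs 32.8%), Line X has the lower rate every time. Pooled: 13.7% vs 28.5% — Line R has the lower rate overall. The two comparisons disagree.

yes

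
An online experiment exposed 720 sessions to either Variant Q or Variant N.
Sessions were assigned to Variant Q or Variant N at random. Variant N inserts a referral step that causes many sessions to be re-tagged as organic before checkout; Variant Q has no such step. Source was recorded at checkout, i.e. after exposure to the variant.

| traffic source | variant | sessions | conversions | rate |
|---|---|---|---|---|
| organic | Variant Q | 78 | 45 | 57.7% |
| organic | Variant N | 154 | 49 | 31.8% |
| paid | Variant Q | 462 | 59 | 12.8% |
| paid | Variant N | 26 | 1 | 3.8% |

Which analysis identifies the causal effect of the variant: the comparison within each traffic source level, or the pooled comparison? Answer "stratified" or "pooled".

pooled

Traffic source is recorded after the variant and is itself shifted by it — it sits on the causal path from variant to outcome. Conditioning on a mediator would strip out part of the effect we want; the pooled comparison gives the total causal effect.
Pooled: Variant Q 19.3% vs Variant N 27.8%; Variant N is higher overall.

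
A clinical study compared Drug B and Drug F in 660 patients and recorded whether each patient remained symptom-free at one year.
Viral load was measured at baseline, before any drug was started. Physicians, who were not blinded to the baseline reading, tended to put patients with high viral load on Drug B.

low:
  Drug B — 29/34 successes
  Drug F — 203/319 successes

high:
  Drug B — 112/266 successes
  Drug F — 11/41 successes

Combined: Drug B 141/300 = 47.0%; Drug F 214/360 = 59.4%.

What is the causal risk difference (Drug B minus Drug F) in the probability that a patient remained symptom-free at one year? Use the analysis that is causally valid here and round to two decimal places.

Drug B is higher inside every viral load stratum but Drug F is higher in aggregate. Whether to stratify depends on how viral load relates to the drug.
Viral load differs across drugs for reasons unrelated to any effect of the drug itself, and it separately predicts the outcome — a classic confounder. We must compare within viral load levels.
Adjusting over the population distribution of viral load: 0.535·(0.853−0.636) + 0.465·(0.421−0.268) = +0.187.

+0.19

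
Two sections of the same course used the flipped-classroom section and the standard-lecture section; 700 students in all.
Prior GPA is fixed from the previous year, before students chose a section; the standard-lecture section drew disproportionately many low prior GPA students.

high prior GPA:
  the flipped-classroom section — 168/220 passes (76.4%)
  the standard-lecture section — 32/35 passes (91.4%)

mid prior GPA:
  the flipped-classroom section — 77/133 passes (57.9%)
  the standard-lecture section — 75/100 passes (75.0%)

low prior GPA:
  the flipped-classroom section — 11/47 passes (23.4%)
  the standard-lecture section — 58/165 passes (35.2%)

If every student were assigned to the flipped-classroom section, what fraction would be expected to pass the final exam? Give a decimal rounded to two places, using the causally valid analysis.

The stratified and pooled comparisons disagree (the standard-lecture section wins within each prior GPA band; the flipped-classroom section wins overall), so the answer turns on the causal role of prior GPA band.
The imbalance in prior GPA band arose from how students were allocated, not from anything the teaching method did; and prior GPA band independently affects the outcome. The pooled gap is confounded — condition on prior GPA band.
Standardising the flipped-classroom section to the population prior GPA band mix: 0.364·168/220 + 0.333·77/133 + 0.303·11/47 = 0.542.

0.54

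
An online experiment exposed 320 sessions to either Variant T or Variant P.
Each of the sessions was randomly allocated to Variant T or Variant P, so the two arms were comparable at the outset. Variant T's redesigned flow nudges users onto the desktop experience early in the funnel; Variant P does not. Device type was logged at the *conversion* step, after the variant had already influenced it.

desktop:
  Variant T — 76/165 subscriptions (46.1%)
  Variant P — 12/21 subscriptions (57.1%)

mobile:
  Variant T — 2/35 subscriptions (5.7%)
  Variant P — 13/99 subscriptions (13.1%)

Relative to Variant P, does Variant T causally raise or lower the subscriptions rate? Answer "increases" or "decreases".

Device type is downstream of the variant. One should not condition on a consequence of treatment, so the overall rates are the right comparison.
Pooled: Variant T 39.0% vs Variant P 20.8%; Variant T is higher overall.

increases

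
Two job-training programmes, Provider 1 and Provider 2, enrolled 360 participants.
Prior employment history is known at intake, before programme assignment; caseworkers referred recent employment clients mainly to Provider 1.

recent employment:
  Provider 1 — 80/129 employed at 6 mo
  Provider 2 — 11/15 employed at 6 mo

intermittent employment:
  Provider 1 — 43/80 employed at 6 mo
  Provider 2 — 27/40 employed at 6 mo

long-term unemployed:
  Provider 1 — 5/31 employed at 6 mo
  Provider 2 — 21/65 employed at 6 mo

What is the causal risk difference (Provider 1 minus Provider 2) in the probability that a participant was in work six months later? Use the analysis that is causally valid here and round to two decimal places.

The imbalance in prior employment history arose from how participants were allocated, not from anything the programme did; and prior employment history independently affects the outcome. The pooled gap is confounded — condition on prior employment history.
Adjusting over the population distribution of prior employment history: 0.400·(0.620−0.733) + 0.333·(0.537−0.675) + 0.267·(0.161−0.323) = -0.134.

-0.13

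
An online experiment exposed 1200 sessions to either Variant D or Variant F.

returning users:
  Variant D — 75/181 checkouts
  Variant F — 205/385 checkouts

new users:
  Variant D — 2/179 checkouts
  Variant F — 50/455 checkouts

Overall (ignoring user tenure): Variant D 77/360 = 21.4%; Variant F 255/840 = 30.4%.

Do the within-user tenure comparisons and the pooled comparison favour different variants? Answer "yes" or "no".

Within each user tenure level (returning users 41.4% vs 53.2%; new users 1.1% vs 11.0%), Variant F has the higher rate every time. Pooled: 21.4% vs 30.4% — Variant F has the higher rate overall. They agree.

no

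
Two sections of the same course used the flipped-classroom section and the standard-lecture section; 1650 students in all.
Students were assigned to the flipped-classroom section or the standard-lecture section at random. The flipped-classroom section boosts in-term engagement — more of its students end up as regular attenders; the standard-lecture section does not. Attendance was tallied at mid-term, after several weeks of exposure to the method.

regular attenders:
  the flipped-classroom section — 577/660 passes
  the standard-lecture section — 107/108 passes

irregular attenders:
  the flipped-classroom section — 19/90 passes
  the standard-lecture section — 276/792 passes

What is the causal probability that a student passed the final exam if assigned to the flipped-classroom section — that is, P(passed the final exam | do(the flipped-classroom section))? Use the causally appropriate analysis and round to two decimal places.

0.79

Within every mid-term attendance level the standard-lecture section has the higher rate, yet pooled the flipped-classroom section does — Simpson's reversal.
Mid-term attendance lies on the pathway teaching method → mid-term attendance → outcome, so adjusting for it blocks the indirect effect. For the total causal effect of teaching method, use the unadjusted pooled rates.
So P(outcome | do(the flipped-classroom section)) is just the pooled rate for the flipped-classroom section: 596/750 = 0.795.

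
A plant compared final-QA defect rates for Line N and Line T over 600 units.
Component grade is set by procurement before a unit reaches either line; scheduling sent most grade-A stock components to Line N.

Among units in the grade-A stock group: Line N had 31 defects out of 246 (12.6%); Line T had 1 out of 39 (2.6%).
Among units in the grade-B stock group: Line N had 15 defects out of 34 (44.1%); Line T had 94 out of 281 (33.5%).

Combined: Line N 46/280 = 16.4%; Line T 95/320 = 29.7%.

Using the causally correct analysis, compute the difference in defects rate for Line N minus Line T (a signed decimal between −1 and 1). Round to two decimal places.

+0.10

Nothing the line does changes component grade; the imbalance is an allocation artefact. With component grade also predicting the outcome, the pooled figure is confounded, and the within-stratum comparison is the causal one.
Adjusting over the population distribution of component grade: 0.475·(0.126−0.026) + 0.525·(0.441−0.335) = +0.104.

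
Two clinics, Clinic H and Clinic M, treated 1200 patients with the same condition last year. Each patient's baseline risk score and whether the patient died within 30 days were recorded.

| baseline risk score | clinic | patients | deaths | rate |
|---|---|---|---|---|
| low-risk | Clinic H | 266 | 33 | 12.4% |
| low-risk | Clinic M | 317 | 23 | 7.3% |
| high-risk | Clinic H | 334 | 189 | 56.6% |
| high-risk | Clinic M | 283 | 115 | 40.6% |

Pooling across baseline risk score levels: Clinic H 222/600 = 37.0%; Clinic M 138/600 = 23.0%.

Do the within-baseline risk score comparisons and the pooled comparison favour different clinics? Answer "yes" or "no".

no

Within each baseline risk score level (low-risk 12.4% vs 7.3%; high-risk 56.6% vs 40.6%), Clinic M has the lower rate every time. Pooled: 37.0% vs 23.0% — Clinic M has the lower rate overall. They agree.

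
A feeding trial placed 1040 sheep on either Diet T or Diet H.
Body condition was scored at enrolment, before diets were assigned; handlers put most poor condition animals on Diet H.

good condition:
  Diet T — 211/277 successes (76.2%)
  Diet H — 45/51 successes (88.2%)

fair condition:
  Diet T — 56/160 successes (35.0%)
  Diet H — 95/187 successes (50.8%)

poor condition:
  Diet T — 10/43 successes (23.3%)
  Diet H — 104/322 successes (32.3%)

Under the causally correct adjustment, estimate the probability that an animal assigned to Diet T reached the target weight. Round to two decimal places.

Starting body condition is set before the diet has any effect — it is not caused by the diet — and it independently drives the outcome. That makes it a confounder, so the causal comparison is within starting body condition levels.
Standardising Diet T to the population starting body condition mix: 0.315·211/277 + 0.334·56/160 + 0.351·10/43 = 0.439.

0.44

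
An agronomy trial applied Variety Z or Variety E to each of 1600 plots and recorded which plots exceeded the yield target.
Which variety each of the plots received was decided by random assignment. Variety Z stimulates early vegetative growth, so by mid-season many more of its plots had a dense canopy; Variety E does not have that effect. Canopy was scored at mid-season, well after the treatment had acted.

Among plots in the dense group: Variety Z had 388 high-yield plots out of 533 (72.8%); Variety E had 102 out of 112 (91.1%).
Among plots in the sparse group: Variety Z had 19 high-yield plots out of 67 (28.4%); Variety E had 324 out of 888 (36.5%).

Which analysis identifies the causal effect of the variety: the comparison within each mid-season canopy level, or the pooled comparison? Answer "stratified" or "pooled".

pooled

Mid-season canopy is downstream of the variety. One should not condition on a consequence of treatment, so the overall rates are the right comparison.
Pooled: Variety Z 67.8% vs Variety E 42.6%; Variety Z is higher overall.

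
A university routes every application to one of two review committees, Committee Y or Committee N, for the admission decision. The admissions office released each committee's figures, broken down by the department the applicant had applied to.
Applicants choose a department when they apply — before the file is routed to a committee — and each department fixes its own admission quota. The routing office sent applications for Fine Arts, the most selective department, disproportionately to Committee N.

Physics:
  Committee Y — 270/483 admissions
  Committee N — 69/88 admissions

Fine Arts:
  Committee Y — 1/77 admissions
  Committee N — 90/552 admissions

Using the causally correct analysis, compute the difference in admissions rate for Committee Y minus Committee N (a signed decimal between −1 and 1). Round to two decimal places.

-0.19

Within every department level Committee N has the higher rate, yet pooled Committee Y does — Simpson's reversal.
Department satisfies the back-door criterion: it is not a descendant of the review committee, and it blocks the spurious path from review committee to outcome. Adjusting for it (i.e., using the within-department rates) gives the causal effect.
Adjusting over the population distribution of department: 0.476·(0.559−0.784) + 0.524·(0.013−0.163) = -0.186.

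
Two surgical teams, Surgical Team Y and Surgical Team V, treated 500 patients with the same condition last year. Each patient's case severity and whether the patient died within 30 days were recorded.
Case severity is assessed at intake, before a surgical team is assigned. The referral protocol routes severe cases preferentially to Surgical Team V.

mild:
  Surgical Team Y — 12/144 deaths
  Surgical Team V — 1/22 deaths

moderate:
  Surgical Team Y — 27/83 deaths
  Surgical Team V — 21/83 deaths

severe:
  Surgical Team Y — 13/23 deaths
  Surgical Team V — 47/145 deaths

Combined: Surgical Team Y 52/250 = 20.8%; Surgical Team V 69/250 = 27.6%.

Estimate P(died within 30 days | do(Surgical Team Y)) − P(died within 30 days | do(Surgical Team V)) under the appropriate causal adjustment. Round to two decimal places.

The stratified and pooled comparisons disagree (Surgical Team V wins within each case severity; Surgical Team Y wins overall), so the answer turns on the causal role of case severity.
Case severity differs across surgical teams for reasons unrelated to any effect of the surgical team itself, and it separately predicts the outcome — a classic confounder. We must compare within case severity levels.
Adjusting over the population distribution of case severity: 0.332·(0.083−0.045) + 0.332·(0.325−0.253) + 0.336·(0.565−0.324) = +0.118.

+0.12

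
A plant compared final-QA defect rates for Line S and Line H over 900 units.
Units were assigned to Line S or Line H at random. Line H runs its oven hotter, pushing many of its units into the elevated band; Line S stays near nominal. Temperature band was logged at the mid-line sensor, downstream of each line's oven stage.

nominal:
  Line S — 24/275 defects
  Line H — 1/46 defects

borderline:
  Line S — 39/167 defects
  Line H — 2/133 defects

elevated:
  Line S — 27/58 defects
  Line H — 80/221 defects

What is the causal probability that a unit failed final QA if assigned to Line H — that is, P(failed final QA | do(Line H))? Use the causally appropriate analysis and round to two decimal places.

In-process temperature band is downstream of the line. One should not condition on a consequence of treatment, so the overall rates are the right comparison.
So P(outcome | do(Line H)) is just the pooled rate for Line H: 83/400 = 0.207.

0.21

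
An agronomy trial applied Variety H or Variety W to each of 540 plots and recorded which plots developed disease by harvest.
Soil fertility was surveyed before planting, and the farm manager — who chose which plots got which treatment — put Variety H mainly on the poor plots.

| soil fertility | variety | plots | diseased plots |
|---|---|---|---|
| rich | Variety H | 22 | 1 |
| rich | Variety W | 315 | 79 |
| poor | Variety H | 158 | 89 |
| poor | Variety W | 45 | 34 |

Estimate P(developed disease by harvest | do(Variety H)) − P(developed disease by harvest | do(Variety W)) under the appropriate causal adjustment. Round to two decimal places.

-0.20

Since soil fertility is a pre-existing factor (not a product of the variety) and it affects the outcome on its own, it is a confounder. The stratified rates, not the pooled rate, identify the causal effect.
Adjusting over the population distribution of soil fertility: 0.624·(0.045−0.251) + 0.376·(0.563−0.756) = -0.200.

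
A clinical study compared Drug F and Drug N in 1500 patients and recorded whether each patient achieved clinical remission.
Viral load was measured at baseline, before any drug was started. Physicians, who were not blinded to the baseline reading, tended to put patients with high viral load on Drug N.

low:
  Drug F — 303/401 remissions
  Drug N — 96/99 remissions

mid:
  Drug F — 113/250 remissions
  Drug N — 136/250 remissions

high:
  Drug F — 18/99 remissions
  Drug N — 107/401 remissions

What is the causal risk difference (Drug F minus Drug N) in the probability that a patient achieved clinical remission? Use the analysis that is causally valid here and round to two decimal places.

The viral load-specific comparison favours Drug N throughout, but the pooled figures favour Drug F. The question is whether to condition on viral load.
Since viral load is a pre-existing factor (not a product of the drug) and it affects the outcome on its own, it is a confounder. The stratified rates, not the pooled rate, identify the causal effect.
Adjusting over the population distribution of viral load: 0.333·(0.756−0.970) + 0.333·(0.452−0.544) + 0.333·(0.182−0.267) = -0.130.

-0.13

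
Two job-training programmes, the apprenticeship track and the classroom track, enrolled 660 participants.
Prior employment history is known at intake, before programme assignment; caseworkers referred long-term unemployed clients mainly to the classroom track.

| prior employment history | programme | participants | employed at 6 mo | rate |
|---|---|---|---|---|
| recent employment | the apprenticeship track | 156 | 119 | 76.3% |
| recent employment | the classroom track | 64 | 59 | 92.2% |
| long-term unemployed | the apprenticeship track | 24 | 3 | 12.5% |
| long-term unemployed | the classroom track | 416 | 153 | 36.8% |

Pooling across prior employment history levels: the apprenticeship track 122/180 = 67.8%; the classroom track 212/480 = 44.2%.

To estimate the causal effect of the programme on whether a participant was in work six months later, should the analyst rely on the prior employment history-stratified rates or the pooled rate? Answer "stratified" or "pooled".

stratified

Since prior employment history is a pre-existing factor (not a product of the programme) and it affects the outcome on its own, it is a confounder. The stratified rates, not the pooled rate, identify the causal effect.
Within each level — recent employment: 76.3% vs 92.2%; long-term unemployed: 12.5% vs 36.8% — the classroom track is higher every time.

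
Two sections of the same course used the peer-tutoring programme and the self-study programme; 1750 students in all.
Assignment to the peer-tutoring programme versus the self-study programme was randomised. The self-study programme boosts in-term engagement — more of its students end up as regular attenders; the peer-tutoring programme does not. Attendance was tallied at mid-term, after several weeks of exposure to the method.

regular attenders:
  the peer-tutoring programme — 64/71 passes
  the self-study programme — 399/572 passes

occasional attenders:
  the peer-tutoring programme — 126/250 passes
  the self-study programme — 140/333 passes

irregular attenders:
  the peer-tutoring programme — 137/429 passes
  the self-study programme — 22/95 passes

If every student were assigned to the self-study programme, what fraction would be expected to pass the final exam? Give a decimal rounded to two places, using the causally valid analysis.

0.56

Within every mid-term attendance level the peer-tutoring programme has the higher rate, yet pooled the self-study programme does — Simpson's reversal.
Mid-term attendance here is a post-treatment variable shaped by the teaching method; conditioning on it would introduce bias rather than remove it. The overall comparison is the causal one.
So P(outcome | do(the self-study programme)) is just the pooled rate for the self-study programme: 561/1000 = 0.561.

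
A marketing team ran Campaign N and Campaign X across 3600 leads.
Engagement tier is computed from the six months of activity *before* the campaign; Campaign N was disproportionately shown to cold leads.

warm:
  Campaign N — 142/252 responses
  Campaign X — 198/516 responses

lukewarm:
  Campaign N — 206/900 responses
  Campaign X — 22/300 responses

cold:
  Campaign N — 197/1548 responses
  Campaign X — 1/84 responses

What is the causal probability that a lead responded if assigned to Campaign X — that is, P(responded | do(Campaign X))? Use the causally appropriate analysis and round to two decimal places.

Nothing the campaign does changes engagement tier; the imbalance is an allocation artefact. With engagement tier also predicting the outcome, the pooled figure is confounded, and the within-stratum comparison is the causal one.
Standardising Campaign X to the population engagement tier mix: 0.213·198/516 + 0.333·22/300 + 0.453·1/84 = 0.112.

0.11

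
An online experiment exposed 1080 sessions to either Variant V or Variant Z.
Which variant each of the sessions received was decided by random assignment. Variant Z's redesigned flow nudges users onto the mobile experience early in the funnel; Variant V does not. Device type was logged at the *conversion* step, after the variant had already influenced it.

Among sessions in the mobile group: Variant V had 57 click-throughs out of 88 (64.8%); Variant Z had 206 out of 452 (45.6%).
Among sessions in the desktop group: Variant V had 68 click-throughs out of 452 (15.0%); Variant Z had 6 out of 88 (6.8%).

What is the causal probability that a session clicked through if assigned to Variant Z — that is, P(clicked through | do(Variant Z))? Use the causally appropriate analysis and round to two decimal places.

The stratified and pooled comparisons disagree (Variant V wins within each device type; Variant Z wins overall), so the answer turns on the causal role of device type.
Because the variant influences device type, device type is a post-treatment mediator, not a confounder. Stratifying on it would bias the estimate; the causal effect is the crude pooled difference.
So P(outcome | do(Variant Z)) is just the pooled rate for Variant Z: 212/540 = 0.393.

0.39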